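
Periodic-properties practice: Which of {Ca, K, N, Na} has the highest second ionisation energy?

IE_2 is the cost of taking one more electron from the +1 cation: Ca⁺ still has 1 valence electron; K⁺ is the bare [Ar] core; N⁺ still has 4 valence electrons; Na⁺ is the bare [Ne] core.
Core electrons are held far more tightly than valence electrons, so K and Na top the IE_2 order.
Valence configurations: Ca⁺ [Ar]4s¹, N⁺ [He]2s²2p².
Approximate IE_2 values (kJ/mol): Ca 1145, K 3052, N 2856, Na 4562.
Putting it together, IE_2: Ca < N < K < Na.

Na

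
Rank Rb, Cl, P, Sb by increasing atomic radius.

P is in period 3, group 15; Cl is in period 3, group 17; Rb is in period 5, group 1; Sb is in period 5, group 15.
Radius decreases left→right (rising Z_eff, same n) and increases top→bottom (higher n).
Neither a single period nor a single group — weigh both effects.
P > Cl: P lies to the left of Cl in period 3, so the across-period effect alone puts P larger.
Sb > P: Sb sits below P in group 15, so the down-group effect alone puts Sb larger.
Rb > Sb: Rb lies to the left of Sb in period 5, so the across-period effect alone puts Rb larger.
For reference (pm): P 111, Cl 99, Rb 210, Sb 140.
So from smallest to largest: Cl < P < Sb < Rb.

Cl, P, Sb, Rb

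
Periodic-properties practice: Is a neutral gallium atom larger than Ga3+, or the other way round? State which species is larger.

Forming Ga3+ removes 3 electrons from Ga. Fewer electrons for the same nuclear charge means less shielding and a higher Z_eff on the remaining electrons, and for main-group metals the entire outer shell is lost.
A cation is smaller than its parent atom: Ga3+ < Ga.

Ga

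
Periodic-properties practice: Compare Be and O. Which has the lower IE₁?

Be is in period 2, group 2; O is in period 2, group 16.
Removing the outermost electron gets harder across a period and easier down a group.
All lie in period 2, so first ionization energy increases left to right.
So Be has the lower IE₁ (Be < O).

Be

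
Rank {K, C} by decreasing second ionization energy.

K > C

After 1 electron has been removed, what remains? K⁺ is the bare [Ar] core; C⁺ still has 3 valence electrons.
Pulling an electron out of a noble-gas core costs far more than removing a remaining valence electron, so K sits at the high end of IE_2.
Tabulated IE_2 (kJ/mol): K 3052, C 2353.
Putting it together, IE_2: C < K.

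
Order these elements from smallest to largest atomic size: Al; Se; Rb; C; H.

H < C < Se < Al < Rb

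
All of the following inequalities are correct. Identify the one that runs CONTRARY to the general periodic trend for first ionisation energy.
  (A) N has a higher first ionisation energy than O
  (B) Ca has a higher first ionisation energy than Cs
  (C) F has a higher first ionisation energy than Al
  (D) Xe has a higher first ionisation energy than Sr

The general trend: first ionisation energy increases across a period and decreases down a group.
(A) N (period 2, group 15) vs O (period 2, group 16): the stated order contradicts the simple trend.
(B) Ca (period 4, group 2) vs Cs (period 6, group 1): the stated order agrees with the simple trend.
(C) F (period 2, group 17) vs Al (period 3, group 13): the stated order agrees with the simple trend.
(D) Xe (period 5, group 18) vs Sr (period 5, group 2): the stated order agrees with the simple trend.
The exception is (A): pairing an electron in O's 2p⁴ costs repulsion energy, so O ionizes more easily than half-filled N (2p³).

(A)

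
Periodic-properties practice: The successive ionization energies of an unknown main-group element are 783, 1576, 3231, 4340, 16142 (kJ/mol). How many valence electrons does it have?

4

Look for the largest jump between consecutive ionization energies: IE5/IE4 ≈ 3.7, far larger than any earlier ratio.
That jump marks the point where a core electron is being removed. So the atom has 4 valence electrons.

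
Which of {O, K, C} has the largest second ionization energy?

O

The second ionization energy removes an electron from the +1 ion. For each element: O⁺ still has 5 valence electrons; K⁺ is the bare [Ar] core; C⁺ still has 3 valence electrons.
Usually core removal costs more than valence removal, but here the competition is close: a tightly held n=2 valence electron can cost more to remove than an n=3 core electron, so the actual values have to decide it.
Valence configurations: O⁺ [He]2s²2p³, C⁺ [He]2s²2p¹.
Tabulated IE_2 (kJ/mol): O 3388, K 3052, C 2353.
Putting it together, IE_2: C < K < O.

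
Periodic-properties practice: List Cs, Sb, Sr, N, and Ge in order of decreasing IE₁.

N is in period 2, group 15; Ge is in period 4, group 14; Sr is in period 5, group 2; Sb is in period 5, group 15; Cs is in period 6, group 1.
Removing the outermost electron gets harder across a period and easier down a group.
Neither a single period nor a single group — weigh both effects.
Sr > Cs: both effects reinforce here, so Sr is clearly the higher of the two.
Ge > Sr: both effects reinforce here, so Ge is clearly the higher of the two.
Sb > Ge: period and group pull opposite ways; the across-period shift dominates (831 vs 762 kJ/mol).
N > Sb: they share group 15; the group trend gives N the larger value.
For reference (kJ/mol): N 1402, Ge 762, Sr 550, Sb 831, Cs 376.
So from highest to lowest: N > Sb > Ge > Sr > Cs.

N > Sb > Ge > Sr > Cs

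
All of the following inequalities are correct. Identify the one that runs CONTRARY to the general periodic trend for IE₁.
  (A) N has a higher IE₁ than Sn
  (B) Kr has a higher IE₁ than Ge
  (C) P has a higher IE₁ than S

(C)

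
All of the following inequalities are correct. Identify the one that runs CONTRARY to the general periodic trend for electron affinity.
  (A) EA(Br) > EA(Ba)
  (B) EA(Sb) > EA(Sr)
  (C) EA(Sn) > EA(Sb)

The general trend: electron affinity increases across a period and decreases down a group.
(A) Br (period 4, group 17) vs Ba (period 6, group 2): the stated order agrees with the simple trend.
(B) Sb (period 5, group 15) vs Sr (period 5, group 2): the stated order agrees with the simple trend.
(C) Sn (period 5, group 14) vs Sb (period 5, group 15): the stated order contradicts the simple trend.
The exception is (C): adding an electron to Sb's half-filled 5p³ is unfavourable, so Sn has the more exothermic EA.

(C)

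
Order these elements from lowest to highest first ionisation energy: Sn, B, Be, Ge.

Be is in period 2, group 2; B is in period 2, group 13; Ge is in period 4, group 14; Sn is in period 5, group 14.
Across a period the outer electron is held more tightly (higher IE₁); down a group it sits in a higher shell, more shielded, and comes off more easily.
Neither a single period nor a single group — weigh both effects.
Ge > Sn: Ge sits above Sn in group 14, so the down-group effect alone puts Ge higher.
B > Ge: period and group pull opposite ways; the down-group shift dominates (801 vs 762 kJ/mol).
Be > B: this pair runs against the simple trend — see the exception note.
Note the exception: Be has a higher first ionization energy than B, contrary to the simple trend — removing B's lone 2p electron is easier than breaking Be's filled 2s².
Approximate values (kJ/mol): Be 900, B 801, Ge 762, Sn 709.
So from lowest to highest: Sn < Ge < B < Be.

Sn < Ge < B < Be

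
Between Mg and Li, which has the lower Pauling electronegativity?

Li

Li is in period 2, group 1; Mg is in period 3, group 2.
Smaller atoms with higher effective nuclear charge are more electronegative.
These sit on a diagonal, where the across-period and down-group effects partly cancel.
Mg > Li: period and group pull opposite ways; the across-period shift dominates (1.31 vs 0.98).
Tabulated electronegativity (Pauling): Li 0.98, Mg 1.31.
So Li has the lower Pauling electronegativity (Li < Mg).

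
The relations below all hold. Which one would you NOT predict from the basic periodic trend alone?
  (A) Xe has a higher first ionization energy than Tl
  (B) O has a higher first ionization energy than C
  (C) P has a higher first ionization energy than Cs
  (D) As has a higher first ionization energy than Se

The general trend: first ionization energy increases across a period and decreases down a group.
(A) Xe (period 5, group 18) vs Tl (period 6, group 13): the stated order agrees with the simple trend.
(B) O (period 2, group 16) vs C (period 2, group 14): the stated order agrees with the simple trend.
(C) P (period 3, group 15) vs Cs (period 6, group 1): the stated order agrees with the simple trend.
(D) As (period 4, group 15) vs Se (period 4, group 16): the stated order contradicts the simple trend.
The exception is (D): Se (4p⁴) ionizes more easily than half-filled As (4p³).

(D)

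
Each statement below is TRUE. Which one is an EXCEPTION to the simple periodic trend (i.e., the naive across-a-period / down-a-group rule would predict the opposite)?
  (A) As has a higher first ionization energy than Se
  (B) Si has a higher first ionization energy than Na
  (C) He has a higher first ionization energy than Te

The general trend: first ionization energy increases across a period and decreases down a group.
(A) As (period 4, group 15) vs Se (period 4, group 16): the stated order contradicts the simple trend.
(B) Si (period 3, group 14) vs Na (period 3, group 1): the stated order agrees with the simple trend.
(C) He (period 1, group 18) vs Te (period 5, group 16): the stated order agrees with the simple trend.
The exception is (A): Se (4p⁴) ionizes more easily than half-filled As (4p³).

(A)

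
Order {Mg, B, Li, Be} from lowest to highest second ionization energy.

The second ionization energy removes an electron from the +1 ion. For each element: Mg⁺ still has 1 valence electron; B⁺ still has 2 valence electrons; Li⁺ is the bare [He] core; Be⁺ still has 1 valence electron.
Core electrons are held far more tightly than valence electrons, so Li tops the IE_2 order.
Valence configurations: Mg⁺ [Ne]3s¹, B⁺ [He]2s², Be⁺ [He]2s¹.
Approximate IE_2 values (kJ/mol): Mg 1451, B 2427, Li 7298, Be 1757.
Hence IE_2: Mg < Be < B < Li.

Mg, Be, B, Li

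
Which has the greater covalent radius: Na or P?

Na is in period 3, group 1; P is in period 3, group 15.
Across a period the added protons contract the valence shell; down a group each new principal shell makes the atom larger.
All lie in period 3, so atomic radius increases right to left.
So Na has the greater covalent radius (Na > P).

Na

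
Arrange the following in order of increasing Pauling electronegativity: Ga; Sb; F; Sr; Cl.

Sr < Ga < Sb < Cl < F

Smaller atoms with higher effective nuclear charge are more electronegative.
Here both period and group differ, so the two effects have to be weighed against each other.
Ga > Sr: both effects reinforce here, so Ga is clearly the higher of the two.
Sb > Ga: period and group pull opposite ways; the across-period shift dominates (2.05 vs 1.81).
Cl > Sb: relative to Sb, both the across-period and down-group shifts push Cl's electronegativity up.
F > Cl: F sits above Cl in group 17, so the down-group effect alone puts F higher.
For reference (Pauling): F 3.98, Cl 3.16, Ga 1.81, Sr 0.95, Sb 2.05.
So from lowest to highest: Sr < Ga < Sb < Cl < F.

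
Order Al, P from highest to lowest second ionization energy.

P > Al

The second ionization energy removes an electron from the +1 ion. For each element: Al⁺ still has 2 valence electrons; P⁺ still has 4 valence electrons.
All are still removing valence electrons, so compare the +1 ions as you would atoms: IE_2 generally rises across a period (higher Z_eff) and falls down a group (larger shell), subject to the usual subshell exceptions.
Valence configurations: Al⁺ [Ne]3s², P⁺ [Ne]3s²3p².
Tabulated IE_2 (kJ/mol): Al 1817, P 1907.
Hence IE_2: Al < P.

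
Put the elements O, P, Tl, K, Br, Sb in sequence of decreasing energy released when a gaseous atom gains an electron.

Br > O > Sb > P > K > Tl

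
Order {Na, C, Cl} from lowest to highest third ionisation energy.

Cl < C < Na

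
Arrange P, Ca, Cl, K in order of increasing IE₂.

Ca, P, Cl, K

The second ionization energy removes an electron from the +1 ion. For each element: P⁺ still has 4 valence electrons; Ca⁺ still has 1 valence electron; Cl⁺ still has 6 valence electrons; K⁺ is the bare [Ar] core.
Breaking into a closed-shell core is much more expensive than removing a leftover valence electron — K has the largest IE_2 here.
Valence configurations: P⁺ [Ne]3s²3p², Ca⁺ [Ar]4s¹, Cl⁺ [Ne]3s²3p⁴.
Tabulated IE_2 (kJ/mol): P 1907, Ca 1145, Cl 2298, K 3052.
Hence IE_2: Ca < P < Cl < K.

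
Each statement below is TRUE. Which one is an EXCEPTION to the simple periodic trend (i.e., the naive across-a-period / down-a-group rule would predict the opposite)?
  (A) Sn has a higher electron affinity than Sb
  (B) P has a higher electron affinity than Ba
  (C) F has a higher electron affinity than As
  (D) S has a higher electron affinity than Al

(A)

The general trend: electron affinity increases across a period and decreases down a group.
(A) Sn (period 5, group 14) vs Sb (period 5, group 15): the stated order contradicts the simple trend.
(B) P (period 3, group 15) vs Ba (period 6, group 2): the stated order agrees with the simple trend.
(C) F (period 2, group 17) vs As (period 4, group 15): the stated order agrees with the simple trend.
(D) S (period 3, group 16) vs Al (period 3, group 13): the stated order agrees with the simple trend.
The exception is (A): adding an electron to Sb's half-filled 5p³ is unfavourable, so Sn has the more exothermic EA.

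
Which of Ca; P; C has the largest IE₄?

Ca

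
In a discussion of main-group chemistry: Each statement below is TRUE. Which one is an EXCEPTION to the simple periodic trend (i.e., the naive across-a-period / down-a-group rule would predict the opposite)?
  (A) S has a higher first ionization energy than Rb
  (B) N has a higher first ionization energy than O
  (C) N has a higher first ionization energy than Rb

(B)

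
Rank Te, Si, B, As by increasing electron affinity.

B, As, Si, Te

B is in period 2, group 13; Si is in period 3, group 14; As is in period 4, group 15; Te is in period 5, group 16.
Electron affinity generally becomes more exothermic across a period toward the halogens and less exothermic down a group.
These sit on a diagonal, where the across-period and down-group effects partly cancel.
As > B: period and group pull opposite ways; the across-period shift dominates (78 vs 27 kJ/mol).
Si > As: period and group pull opposite ways; the down-group shift dominates (134 vs 78 kJ/mol).
Te > Si: the two effects oppose for this pair; the across-period effect wins (190 vs 134 kJ/mol).
Approximate values (kJ/mol): B 27, Si 134, As 78, Te 190.
So from lowest to highest: B < As < Si < Te.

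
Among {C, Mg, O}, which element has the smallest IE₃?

After 2 electrons have been removed, what remains? C²⁺ still has 2 valence electrons; Mg²⁺ is the bare [Ne] core; O²⁺ still has 4 valence electrons.
Core electrons are held far more tightly than valence electrons, so Mg tops the IE_3 order.
Valence configurations: C²⁺ [He]2s², O²⁺ [He]2s²2p².
Approximate IE_3 values (kJ/mol): C 4620, Mg 7733, O 5300.
So the third ionization energies run C < O < Mg.

C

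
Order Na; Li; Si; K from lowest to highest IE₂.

Si < K < Na < Li

Consider each +1 ion: Na⁺ is the bare [Ne] core; Li⁺ is the bare [He] core; Si⁺ still has 3 valence electrons; K⁺ is the bare [Ar] core.
Pulling an electron out of a noble-gas core costs far more than removing a remaining valence electron, so K, Na and Li sit at the high end of IE_2.
The numbers (kJ/mol): Na 4562, Li 7298, Si 1577, K 3052.
Putting it together, IE_2: Si < K < Na < Li.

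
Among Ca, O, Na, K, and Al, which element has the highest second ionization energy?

Na

The second ionization energy removes an electron from the +1 ion. For each element: Ca⁺ still has 1 valence electron; O⁺ still has 5 valence electrons; Na⁺ is the bare [Ne] core; K⁺ is the bare [Ar] core; Al⁺ still has 2 valence electrons.
Usually core removal costs more than valence removal, but here the competition is close: a tightly held n=2 valence electron can cost more to remove than an n=3 core electron, so the actual values have to decide it.
Valence configurations: Ca⁺ [Ar]4s¹, O⁺ [He]2s²2p³, Al⁺ [Ne]3s².
The numbers (kJ/mol): Ca 1145, O 3388, Na 4562, K 3052, Al 1817.
Overall IE_2 order: Ca < Al < K < O < Na.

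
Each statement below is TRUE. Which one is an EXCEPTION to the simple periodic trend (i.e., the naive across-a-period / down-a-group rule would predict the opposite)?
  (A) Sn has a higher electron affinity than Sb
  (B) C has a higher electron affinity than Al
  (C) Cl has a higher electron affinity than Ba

(A)

The general trend: electron affinity increases across a period and decreases down a group.
(A) Sn (period 5, group 14) vs Sb (period 5, group 15): the stated order contradicts the simple trend.
(B) C (period 2, group 14) vs Al (period 3, group 13): the stated order agrees with the simple trend.
(C) Cl (period 3, group 17) vs Ba (period 6, group 2): the stated order agrees with the simple trend.
The exception is (A): adding an electron to Sb's half-filled 5p³ is unfavourable, so Sn has the more exothermic EA.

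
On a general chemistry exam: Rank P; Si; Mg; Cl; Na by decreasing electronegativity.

Cl > P > Si > Mg > Na

Smaller atoms with higher effective nuclear charge are more electronegative.
All lie in period 3, so electronegativity increases left to right.
So from highest to lowest: Cl > P > Si > Mg > Na.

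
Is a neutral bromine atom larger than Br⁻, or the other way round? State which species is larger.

Forming Br⁻ adds 1 electron to Br. More electron–electron repulsion in the same shell, with unchanged nuclear charge, lets the cloud expand.
An anion is larger than its parent atom: Br⁻ > Br.

Br⁻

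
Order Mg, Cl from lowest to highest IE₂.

Mg < Cl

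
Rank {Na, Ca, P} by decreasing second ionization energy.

Na, P, Ca

The second ionization energy removes an electron from the +1 ion. For each element: Na⁺ is the bare [Ne] core; Ca⁺ still has 1 valence electron; P⁺ still has 4 valence electrons.
Pulling an electron out of a noble-gas core costs far more than removing a remaining valence electron, so Na sits at the high end of IE_2.
Valence configurations: Ca⁺ [Ar]4s¹, P⁺ [Ne]3s²3p².
Approximate IE_2 values (kJ/mol): Na 4562, Ca 1145, P 1907.
Putting it together, IE_2: Ca < P < Na.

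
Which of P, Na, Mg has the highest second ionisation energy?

IE_2 is the cost of taking one more electron from the +1 cation: P⁺ still has 4 valence electrons; Na⁺ is the bare [Ne] core; Mg⁺ still has 1 valence electron.
Pulling an electron out of a noble-gas core costs far more than removing a remaining valence electron, so Na sits at the high end of IE_2.
Valence configurations: P⁺ [Ne]3s²3p², Mg⁺ [Ne]3s¹.
The numbers (kJ/mol): P 1907, Na 4562, Mg 1451.
Hence IE_2: Mg < P < Na.

Na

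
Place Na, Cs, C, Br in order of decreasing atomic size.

Cs > Na > Br > C

C is in period 2, group 14; Na is in period 3, group 1; Br is in period 4, group 17; Cs is in period 6, group 1.
Radius decreases left→right (rising Z_eff, same n) and increases top→bottom (higher n).
These span different periods and groups, so the two trends combine.
Br > C: the two effects oppose for this pair; the down-group effect wins (114 vs 75 pm).
Na > Br: the two effects oppose for this pair; the across-period effect wins (155 vs 114 pm).
Cs > Na: they share group 1; the group trend gives Cs the larger value.
Approximate values (pm): C 75, Na 155, Br 114, Cs 232.
So from largest to smallest: Cs > Na > Br > C.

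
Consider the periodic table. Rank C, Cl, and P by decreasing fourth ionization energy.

C > Cl > P

IE_4 is the cost of taking one more electron from the +3 cation: C³⁺ still has 1 valence electron; Cl³⁺ still has 4 valence electrons; P³⁺ still has 2 valence electrons.
All are still removing valence electrons, so compare the +3 ions as you would atoms: IE_4 generally rises across a period (higher Z_eff) and falls down a group (larger shell), subject to the usual subshell exceptions.
Valence configurations: C³⁺ [He]2s¹, Cl³⁺ [Ne]3s²3p², P³⁺ [Ne]3s².
Approximate IE_4 values (kJ/mol): C 6223, Cl 5159, P 4964.
Putting it together, IE_4: P < Cl < C.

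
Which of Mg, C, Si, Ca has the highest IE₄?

Mg

The fourth ionization energy removes an electron from the +3 ion. For each element: Mg³⁺ is already 1 electron into the core; C³⁺ still has 1 valence electron; Si³⁺ still has 1 valence electron; Ca³⁺ is already 1 electron into the core.
Core electrons are held far more tightly than valence electrons, so Ca and Mg top the IE_4 order.
Valence configurations: C³⁺ [He]2s¹, Si³⁺ [Ne]3s¹.
Approximate IE_4 values (kJ/mol): Mg 10543, C 6223, Si 4356, Ca 6491.
Putting it together, IE_4: Si < C < Ca < Mg.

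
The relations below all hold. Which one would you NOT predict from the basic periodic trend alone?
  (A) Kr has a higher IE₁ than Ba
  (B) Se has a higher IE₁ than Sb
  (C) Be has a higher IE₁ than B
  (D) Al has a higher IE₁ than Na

(C)

The general trend: IE₁ increases across a period and decreases down a group.
(A) Kr (period 4, group 18) vs Ba (period 6, group 2): the stated order agrees with the simple trend.
(B) Se (period 4, group 16) vs Sb (period 5, group 15): the stated order agrees with the simple trend.
(C) Be (period 2, group 2) vs B (period 2, group 13): the stated order contradicts the simple trend.
(D) Al (period 3, group 13) vs Na (period 3, group 1): the stated order agrees with the simple trend.
The exception is (C): removing B's lone 2p electron is easier than breaking Be's filled 2s².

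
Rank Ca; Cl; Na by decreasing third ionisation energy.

Consider each +2 ion: Ca²⁺ is the bare [Ar] core; Cl²⁺ still has 5 valence electrons; Na²⁺ is already 1 electron into the core.
Pulling an electron out of a noble-gas core costs far more than removing a remaining valence electron, so Ca and Na sit at the high end of IE_3.
The numbers (kJ/mol): Ca 4912, Cl 3822, Na 6910.
So the third ionization energies run Cl < Ca < Na.

Na > Ca > Cl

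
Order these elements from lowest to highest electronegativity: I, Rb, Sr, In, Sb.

Rb < Sr < In < Sb < I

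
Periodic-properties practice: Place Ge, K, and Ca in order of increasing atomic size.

Ge < Ca < K

K is in period 4, group 1; Ca is in period 4, group 2; Ge is in period 4, group 14.
Atomic radius shrinks across a period as nuclear charge pulls the same shell inward, and grows down a group as new shells are added.
All lie in period 4, so atomic radius increases right to left.
So from smallest to largest: Ge < Ca < K.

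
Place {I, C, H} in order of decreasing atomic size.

I > C > H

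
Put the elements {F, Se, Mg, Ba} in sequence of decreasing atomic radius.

Ba > Mg > Se > F

Radius decreases left→right (rising Z_eff, same n) and increases top→bottom (higher n).
These span different periods and groups, so the two trends combine.
Se > F: both effects reinforce here, so Se is clearly the larger of the two.
Mg > Se: the two effects oppose for this pair; the across-period effect wins (139 vs 116 pm).
Ba > Mg: Ba sits below Mg in group 2, so the down-group effect alone puts Ba larger.
Approximate values (pm): F 64, Mg 139, Se 116, Ba 196.
So from largest to smallest: Ba > Mg > Se > F.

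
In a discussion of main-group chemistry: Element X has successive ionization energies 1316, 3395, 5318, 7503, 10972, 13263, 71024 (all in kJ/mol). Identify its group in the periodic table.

Look for the largest jump between consecutive ionization energies: IE7/IE6 ≈ 5.4, far larger than any earlier ratio.
That jump marks the point where a core electron is being removed. So the atom has 6 valence electrons.
A main-group element with 6 valence electrons is in group 16.

Group 16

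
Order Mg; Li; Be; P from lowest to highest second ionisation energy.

After 1 electron has been removed, what remains? Mg⁺ still has 1 valence electron; Li⁺ is the bare [He] core; Be⁺ still has 1 valence electron; P⁺ still has 4 valence electrons.
Breaking into a closed-shell core is much more expensive than removing a leftover valence electron — Li has the largest IE_2 here.
Valence configurations: Mg⁺ [Ne]3s¹, Be⁺ [He]2s¹, P⁺ [Ne]3s²3p².
The numbers (kJ/mol): Mg 1451, Li 7298, Be 1757, P 1907.
Overall IE_2 order: Mg < Be < P < Li.

Mg < Be < P < Li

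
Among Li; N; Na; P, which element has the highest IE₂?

After 1 electron has been removed, what remains? Li⁺ is the bare [He] core; N⁺ still has 4 valence electrons; Na⁺ is the bare [Ne] core; P⁺ still has 4 valence electrons.
Pulling an electron out of a noble-gas core costs far more than removing a remaining valence electron, so Na and Li sit at the high end of IE_2.
Valence configurations: N⁺ [He]2s²2p², P⁺ [Ne]3s²3p².
The numbers (kJ/mol): Li 7298, N 2856, Na 4562, P 1907.
Hence IE_2: P < N < Na < Li.

Li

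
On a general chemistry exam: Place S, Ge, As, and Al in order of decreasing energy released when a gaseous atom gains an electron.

Al is in period 3, group 13; S is in period 3, group 16; Ge is in period 4, group 14; As is in period 4, group 15.
Electron affinity generally becomes more exothermic across a period toward the halogens and less exothermic down a group.
Neither a single period nor a single group — weigh both effects.
As > Al: the two effects oppose for this pair; the across-period effect wins (78 vs 42 kJ/mol).
Ge > As: this pair runs against the simple trend — see the exception note.
S > Ge: relative to Ge, both the across-period and down-group shifts push S's electron affinity up.
Note the exception: Ge has a higher electron affinity than As, contrary to the simple trend — adding an electron to As's half-filled 4p³ is unfavourable, so Ge (4p²) has the more exothermic EA.
Approximate values (kJ/mol): Al 42, S 200, Ge 119, As 78.
So from highest to lowest: S > Ge > As > Al.

S > Ge > As > Al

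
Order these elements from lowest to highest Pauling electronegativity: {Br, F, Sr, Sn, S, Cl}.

F is in period 2, group 17; S is in period 3, group 16; Cl is in period 3, group 17; Br is in period 4, group 17; Sr is in period 5, group 2; Sn is in period 5, group 14.
EN rises left→right (higher Z_eff, smaller atoms) and falls top→bottom (larger, more shielded atoms).
Neither a single period nor a single group — weigh both effects.
Sn > Sr: both are in period 5; the period trend gives Sn the larger value.
S > Sn: both effects reinforce here, so S is clearly the higher of the two.
Br > S: period and group pull opposite ways; the across-period shift dominates (2.96 vs 2.58).
Cl > Br: they share group 17; the group trend gives Cl the larger value.
F > Cl: they share group 17; the group trend gives F the larger value.
Approximate values (Pauling): F 3.98, S 2.58, Cl 3.16, Br 2.96, Sr 0.95, Sn 1.96.
So from lowest to highest: Sr < Sn < S < Br < Cl < F.

Sr, Sn, S, Br, Cl, F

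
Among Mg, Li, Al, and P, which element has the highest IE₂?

After 1 electron has been removed, what remains? Mg⁺ still has 1 valence electron; Li⁺ is the bare [He] core; Al⁺ still has 2 valence electrons; P⁺ still has 4 valence electrons.
Breaking into a closed-shell core is much more expensive than removing a leftover valence electron — Li has the largest IE_2 here.
Valence configurations: Mg⁺ [Ne]3s¹, Al⁺ [Ne]3s², P⁺ [Ne]3s²3p².
Tabulated IE_2 (kJ/mol): Mg 1451, Li 7298, Al 1817, P 1907.
Overall IE_2 order: Mg < Al < P < Li.

Li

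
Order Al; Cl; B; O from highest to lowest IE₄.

The fourth ionization energy removes an electron from the +3 ion. For each element: Al³⁺ is the bare [Ne] core; Cl³⁺ still has 4 valence electrons; B³⁺ is the bare [He] core; O³⁺ still has 3 valence electrons.
Breaking into a closed-shell core is much more expensive than removing a leftover valence electron — Al and B have the largest IE_4 here.
Valence configurations: Cl³⁺ [Ne]3s²3p², O³⁺ [He]2s²2p¹.
Approximate IE_4 values (kJ/mol): Al 11577, Cl 5159, B 25026, O 7469.
Hence IE_4: Cl < O < Al < B.

B > Al > O > Cl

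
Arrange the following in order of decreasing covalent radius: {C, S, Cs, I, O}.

Cs > I > S > C > O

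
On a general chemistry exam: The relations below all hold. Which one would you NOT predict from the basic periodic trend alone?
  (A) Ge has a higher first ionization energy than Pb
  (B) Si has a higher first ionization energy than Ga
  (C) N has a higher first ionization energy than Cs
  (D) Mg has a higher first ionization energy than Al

(D)

The general trend: first ionization energy increases across a period and decreases down a group.
(A) Ge (period 4, group 14) vs Pb (period 6, group 14): the stated order agrees with the simple trend.
(B) Si (period 3, group 14) vs Ga (period 4, group 13): the stated order agrees with the simple trend.
(C) N (period 2, group 15) vs Cs (period 6, group 1): the stated order agrees with the simple trend.
(D) Mg (period 3, group 2) vs Al (period 3, group 13): the stated order contradicts the simple trend.
The exception is (D): Al's single 3p electron is easier to remove than one from Mg's filled 3s².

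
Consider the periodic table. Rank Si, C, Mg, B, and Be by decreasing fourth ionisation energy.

IE_4 is the cost of taking one more electron from the +3 cation: Si³⁺ still has 1 valence electron; C³⁺ still has 1 valence electron; Mg³⁺ is already 1 electron into the core; B³⁺ is the bare [He] core; Be³⁺ is already 1 electron into the core.
Breaking into a closed-shell core is much more expensive than removing a leftover valence electron — Mg, Be and B have the largest IE_4 here.
Valence configurations: Si³⁺ [Ne]3s¹, C³⁺ [He]2s¹.
The numbers (kJ/mol): Si 4356, C 6223, Mg 10543, B 25026, Be 21007.
Putting it together, IE_4: Si < C < Mg < Be < B.

B, Be, Mg, C, Si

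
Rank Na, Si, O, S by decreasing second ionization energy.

Consider each +1 ion: Na⁺ is the bare [Ne] core; Si⁺ still has 3 valence electrons; O⁺ still has 5 valence electrons; S⁺ still has 5 valence electrons.
Pulling an electron out of a noble-gas core costs far more than removing a remaining valence electron, so Na sits at the high end of IE_2.
Valence configurations: Si⁺ [Ne]3s²3p¹, O⁺ [He]2s²2p³, S⁺ [Ne]3s²3p³.
Approximate IE_2 values (kJ/mol): Na 4562, Si 1577, O 3388, S 2252.
Hence IE_2: Si < S < O < Na.

Na > O > S > Si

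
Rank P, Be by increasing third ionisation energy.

IE_3 is the cost of taking one more electron from the +2 cation: P²⁺ still has 3 valence electrons; Be²⁺ is the bare [He] core.
Pulling an electron out of a noble-gas core costs far more than removing a remaining valence electron, so Be sits at the high end of IE_3.
Approximate IE_3 values (kJ/mol): P 2914, Be 14849.
Putting it together, IE_3: P < Be.

P < Be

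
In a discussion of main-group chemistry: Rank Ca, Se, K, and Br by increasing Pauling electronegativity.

K < Ca < Se < Br

K is in period 4, group 1; Ca is in period 4, group 2; Se is in period 4, group 16; Br is in period 4, group 17.
Smaller atoms with higher effective nuclear charge are more electronegative.
All lie in period 4, so electronegativity increases left to right.
So from lowest to highest: K < Ca < Se < Br.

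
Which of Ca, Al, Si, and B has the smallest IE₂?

Ca

IE_2 is the cost of taking one more electron from the +1 cation: Ca⁺ still has 1 valence electron; Al⁺ still has 2 valence electrons; Si⁺ still has 3 valence electrons; B⁺ still has 2 valence electrons.
All are still removing valence electrons, so compare the +1 ions as you would atoms: IE_2 generally rises across a period (higher Z_eff) and falls down a group (larger shell), subject to the usual subshell exceptions.
Valence configurations: Ca⁺ [Ar]4s¹, Al⁺ [Ne]3s², Si⁺ [Ne]3s²3p¹, B⁺ [He]2s².
Si⁺ loses a lone 3p electron whereas Al⁺ must break into a filled 3s² pair, so IE_2(Al) > IE_2(Si) even though Si has the higher nuclear charge.
The numbers (kJ/mol): Ca 1145, Al 1817, Si 1577, B 2427.
Hence IE_2: Ca < Si < Al < B.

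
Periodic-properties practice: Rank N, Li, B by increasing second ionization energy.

The second ionization energy removes an electron from the +1 ion. For each element: N⁺ still has 4 valence electrons; Li⁺ is the bare [He] core; B⁺ still has 2 valence electrons.
Breaking into a closed-shell core is much more expensive than removing a leftover valence electron — Li has the largest IE_2 here.
Valence configurations: N⁺ [He]2s²2p², B⁺ [He]2s².
The numbers (kJ/mol): N 2856, Li 7298, B 2427.
So the second ionization energies run B < N < Li.

B, N, Li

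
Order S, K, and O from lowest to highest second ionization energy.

IE_2 is the cost of taking one more electron from the +1 cation: S⁺ still has 5 valence electrons; K⁺ is the bare [Ar] core; O⁺ still has 5 valence electrons.
Usually core removal costs more than valence removal, but here the competition is close: a tightly held n=2 valence electron can cost more to remove than an n=3 core electron, so the actual values have to decide it.
Valence configurations: S⁺ [Ne]3s²3p³, O⁺ [He]2s²2p³.
The numbers (kJ/mol): S 2252, K 3052, O 3388.
So the second ionization energies run S < K < O.

S, K, O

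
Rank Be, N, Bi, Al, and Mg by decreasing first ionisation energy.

N, Be, Mg, Bi, Al

Be is in period 2, group 2; N is in period 2, group 15; Mg is in period 3, group 2; Al is in period 3, group 13; Bi is in period 6, group 15.
IE₁ increases left→right with effective nuclear charge and decreases top→bottom as the valence shell moves farther out.
Here both period and group differ, so the two effects have to be weighed against each other.
Bi > Al: period and group pull opposite ways; the across-period shift dominates (703 vs 578 kJ/mol).
Mg > Bi: the two effects oppose for this pair; the down-group effect wins (738 vs 703 kJ/mol).
Be > Mg: they share group 2; the group trend gives Be the larger value.
N > Be: N lies to the right of Be in period 2, so the across-period effect alone puts N higher.
Note the exception: Mg has a higher first ionization energy than Al, contrary to the simple trend — Al's single 3p electron is easier to remove than one from Mg's filled 3s².
For reference (kJ/mol): Be 900, N 1402, Mg 738, Al 578, Bi 703.
So from highest to lowest: N > Be > Mg > Bi > Al.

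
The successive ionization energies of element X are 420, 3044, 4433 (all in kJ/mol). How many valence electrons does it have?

1

Look for the largest jump between consecutive ionization energies: IE2/IE1 ≈ 7.2, far larger than any earlier ratio.
That jump marks the point where a core electron is being removed. So the atom has 1 valence electron.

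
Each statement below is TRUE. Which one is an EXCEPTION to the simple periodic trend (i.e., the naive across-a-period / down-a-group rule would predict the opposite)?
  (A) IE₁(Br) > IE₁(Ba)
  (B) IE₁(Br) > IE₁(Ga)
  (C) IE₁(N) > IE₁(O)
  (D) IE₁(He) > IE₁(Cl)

(C)

The general trend: first ionisation energy increases across a period and decreases down a group.
(A) Br (period 4, group 17) vs Ba (period 6, group 2): the stated order agrees with the simple trend.
(B) Br (period 4, group 17) vs Ga (period 4, group 13): the stated order agrees with the simple trend.
(C) N (period 2, group 15) vs O (period 2, group 16): the stated order contradicts the simple trend.
(D) He (period 1, group 18) vs Cl (period 3, group 17): the stated order agrees with the simple trend.
The exception is (C): pairing an electron in O's 2p⁴ costs repulsion energy, so O ionizes more easily than half-filled N (2p³).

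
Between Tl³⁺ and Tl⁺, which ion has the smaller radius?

Both ions have Z = 81 protons, but Tl³⁺ has lost more electrons, so its remaining electrons feel a larger effective nuclear charge per electron and are pulled in more tightly.
Higher positive charge → smaller ion, so Tl⁺ > Tl³⁺.

Tl³⁺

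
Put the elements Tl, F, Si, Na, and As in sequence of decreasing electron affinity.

F > Si > As > Na > Tl

Electron affinity generally becomes more exothermic across a period toward the halogens and less exothermic down a group.
These span different periods and groups, so the two trends combine.
Na > Tl: period and group pull opposite ways; the down-group shift dominates (53 vs 19 kJ/mol).
As > Na: period and group pull opposite ways; the across-period shift dominates (78 vs 53 kJ/mol).
Si > As: the two effects oppose for this pair; the down-group effect wins (134 vs 78 kJ/mol).
F > Si: both effects reinforce here, so F is clearly the higher of the two.
For reference (kJ/mol): F 328, Na 53, Si 134, As 78, Tl 19.
So from highest to lowest: F > Si > As > Na > Tl.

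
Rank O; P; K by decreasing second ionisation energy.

The second ionization energy removes an electron from the +1 ion. For each element: O⁺ still has 5 valence electrons; P⁺ still has 4 valence electrons; K⁺ is the bare [Ar] core.
Usually core removal costs more than valence removal, but here the competition is close: a tightly held n=2 valence electron can cost more to remove than an n=3 core electron, so the actual values have to decide it.
Valence configurations: O⁺ [He]2s²2p³, P⁺ [Ne]3s²3p².
Approximate IE_2 values (kJ/mol): O 3388, P 1907, K 3052.
Overall IE_2 order: P < K < O.

O > K > P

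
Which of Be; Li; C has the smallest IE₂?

Be

After 1 electron has been removed, what remains? Be⁺ still has 1 valence electron; Li⁺ is the bare [He] core; C⁺ still has 3 valence electrons.
Core electrons are held far more tightly than valence electrons, so Li tops the IE_2 order.
Valence configurations: Be⁺ [He]2s¹, C⁺ [He]2s²2p¹.
Tabulated IE_2 (kJ/mol): Be 1757, Li 7298, C 2353.
Overall IE_2 order: Be < C < Li.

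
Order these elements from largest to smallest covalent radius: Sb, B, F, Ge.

B is in period 2, group 13; F is in period 2, group 17; Ge is in period 4, group 14; Sb is in period 5, group 15.
Radius decreases left→right (rising Z_eff, same n) and increases top→bottom (higher n).
Neither a single period nor a single group — weigh both effects.
B > F: both are in period 2; the period trend gives B the larger value.
Ge > B: period and group pull opposite ways; the down-group shift dominates (121 vs 85 pm).
Sb > Ge: the two effects oppose for this pair; the down-group effect wins (140 vs 121 pm).
Approximate values (pm): B 85, F 64, Ge 121, Sb 140.
So from largest to smallest: Sb > Ge > B > F.

Sb, Ge, B, F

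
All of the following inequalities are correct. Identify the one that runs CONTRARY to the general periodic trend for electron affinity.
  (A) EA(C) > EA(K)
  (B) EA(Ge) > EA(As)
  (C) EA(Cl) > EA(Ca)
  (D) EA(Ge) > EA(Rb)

The general trend: electron affinity increases across a period and decreases down a group.
(A) C (period 2, group 14) vs K (period 4, group 1): the stated order agrees with the simple trend.
(B) Ge (period 4, group 14) vs As (period 4, group 15): the stated order contradicts the simple trend.
(C) Cl (period 3, group 17) vs Ca (period 4, group 2): the stated order agrees with the simple trend.
(D) Ge (period 4, group 14) vs Rb (period 5, group 1): the stated order agrees with the simple trend.
The exception is (B): adding an electron to As's half-filled 4p³ is unfavourable, so Ge (4p²) has the more exothermic EA.

(B)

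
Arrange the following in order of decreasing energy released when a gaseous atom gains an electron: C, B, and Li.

C > Li > B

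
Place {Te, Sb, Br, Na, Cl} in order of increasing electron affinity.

Na < Sb < Te < Br < Cl

Na is in period 3, group 1; Cl is in period 3, group 17; Br is in period 4, group 17; Sb is in period 5, group 15; Te is in period 5, group 16.
Adding an electron releases more energy for atoms nearer the top right (short of the noble gases).
These span different periods and groups, so the two trends combine.
Sb > Na: the two effects oppose for this pair; the across-period effect wins (103 vs 53 kJ/mol).
Te > Sb: Te lies to the right of Sb in period 5, so the across-period effect alone puts Te higher.
Br > Te: both effects reinforce here, so Br is clearly the higher of the two.
Cl > Br: Cl sits above Br in group 17, so the down-group effect alone puts Cl higher.
For reference (kJ/mol): Na 53, Cl 349, Br 325, Sb 103, Te 190.
So from lowest to highest: Na < Sb < Te < Br < Cl.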